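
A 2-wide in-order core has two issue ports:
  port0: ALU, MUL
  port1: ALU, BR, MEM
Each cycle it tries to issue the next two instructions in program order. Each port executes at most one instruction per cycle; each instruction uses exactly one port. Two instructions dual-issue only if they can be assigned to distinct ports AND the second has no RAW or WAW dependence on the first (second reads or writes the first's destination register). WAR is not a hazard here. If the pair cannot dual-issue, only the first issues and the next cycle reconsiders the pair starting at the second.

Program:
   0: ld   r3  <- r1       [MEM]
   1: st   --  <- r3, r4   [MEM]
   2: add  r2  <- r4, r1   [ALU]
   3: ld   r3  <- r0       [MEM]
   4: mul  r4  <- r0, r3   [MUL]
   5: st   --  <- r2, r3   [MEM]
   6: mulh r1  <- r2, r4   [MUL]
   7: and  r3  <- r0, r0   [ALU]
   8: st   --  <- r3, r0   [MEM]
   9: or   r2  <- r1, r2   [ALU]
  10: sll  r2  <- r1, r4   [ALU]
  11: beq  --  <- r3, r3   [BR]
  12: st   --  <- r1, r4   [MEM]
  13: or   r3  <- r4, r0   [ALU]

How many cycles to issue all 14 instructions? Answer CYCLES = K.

0. ld.MEM @i0  | no-port MEM/MEM
1. st.MEM;add.ALU @i1/i2  | dual
2. ld.MEM @i3  | RAW r3
3. mul.MUL;st.MEM @i4/i5  | dual
4. mulh.MUL;and.ALU @i6/i7  | dual
5. st.MEM;or.ALU @i8/i9  | dual
6. sll.ALU;beq.BR @i10/i11  | dual
7. st.MEM;or.ALU @i12/i13  | dual

CYCLES = 8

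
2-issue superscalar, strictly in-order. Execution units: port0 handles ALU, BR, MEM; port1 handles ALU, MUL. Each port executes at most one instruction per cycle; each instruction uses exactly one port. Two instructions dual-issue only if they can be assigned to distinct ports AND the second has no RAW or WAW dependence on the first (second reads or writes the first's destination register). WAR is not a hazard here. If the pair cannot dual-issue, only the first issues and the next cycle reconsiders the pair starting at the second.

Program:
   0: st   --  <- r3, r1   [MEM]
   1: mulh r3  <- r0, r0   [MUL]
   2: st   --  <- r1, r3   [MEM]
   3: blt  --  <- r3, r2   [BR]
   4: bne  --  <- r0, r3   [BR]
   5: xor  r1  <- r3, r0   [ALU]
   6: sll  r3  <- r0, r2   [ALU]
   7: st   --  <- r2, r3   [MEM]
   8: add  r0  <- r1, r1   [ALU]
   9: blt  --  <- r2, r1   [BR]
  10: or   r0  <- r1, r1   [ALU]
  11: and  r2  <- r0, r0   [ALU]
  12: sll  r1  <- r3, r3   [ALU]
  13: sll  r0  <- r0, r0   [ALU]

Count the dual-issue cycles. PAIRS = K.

PAIRS = 5

0. st+mulh @i0&i1  | 2-wide
1. st @i2  | no-port MEM/BR
2. blt @i3  | no-port BR/BR
3. bne+xor @i4&i5  | 2-wide
4. sll @i6  | RAW r3
5. st+add @i7&i8  | 2-wide
6. blt+or @i9&i10  | 2-wide
7. and+sll @i11&i12  | 2-wide
8. sll @i13  | tail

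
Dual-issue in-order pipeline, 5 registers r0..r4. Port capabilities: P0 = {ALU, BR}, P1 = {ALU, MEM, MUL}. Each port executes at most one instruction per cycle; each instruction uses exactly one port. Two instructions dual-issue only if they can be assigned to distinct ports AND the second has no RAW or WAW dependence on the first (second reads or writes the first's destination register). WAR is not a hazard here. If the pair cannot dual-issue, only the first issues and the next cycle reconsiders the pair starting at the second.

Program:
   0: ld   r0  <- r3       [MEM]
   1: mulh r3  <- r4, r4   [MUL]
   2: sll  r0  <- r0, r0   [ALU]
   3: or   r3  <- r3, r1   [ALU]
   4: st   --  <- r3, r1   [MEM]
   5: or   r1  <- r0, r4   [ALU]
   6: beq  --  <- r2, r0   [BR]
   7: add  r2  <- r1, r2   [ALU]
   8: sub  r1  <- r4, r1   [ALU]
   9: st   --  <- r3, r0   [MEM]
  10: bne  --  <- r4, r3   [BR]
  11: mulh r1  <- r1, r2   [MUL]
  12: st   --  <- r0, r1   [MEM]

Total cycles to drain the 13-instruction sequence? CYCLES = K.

CYCLES = 8

#0 head=0: ld.MEM i0 no-port MEM/MUL
#1 head=1: mulh.MUL;sll.ALU i1/i2 dual
#2 head=3: or.ALU i3 RAW r3
#3 head=4: st.MEM;or.ALU i4/i5 dual
#4 head=6: beq.BR;add.ALU i6/i7 dual
#5 head=8: sub.ALU;st.MEM i8/i9 dual
#6 head=10: bne.BR;mulh.MUL i10/i11 dual
#7 head=12: st.MEM i12 tail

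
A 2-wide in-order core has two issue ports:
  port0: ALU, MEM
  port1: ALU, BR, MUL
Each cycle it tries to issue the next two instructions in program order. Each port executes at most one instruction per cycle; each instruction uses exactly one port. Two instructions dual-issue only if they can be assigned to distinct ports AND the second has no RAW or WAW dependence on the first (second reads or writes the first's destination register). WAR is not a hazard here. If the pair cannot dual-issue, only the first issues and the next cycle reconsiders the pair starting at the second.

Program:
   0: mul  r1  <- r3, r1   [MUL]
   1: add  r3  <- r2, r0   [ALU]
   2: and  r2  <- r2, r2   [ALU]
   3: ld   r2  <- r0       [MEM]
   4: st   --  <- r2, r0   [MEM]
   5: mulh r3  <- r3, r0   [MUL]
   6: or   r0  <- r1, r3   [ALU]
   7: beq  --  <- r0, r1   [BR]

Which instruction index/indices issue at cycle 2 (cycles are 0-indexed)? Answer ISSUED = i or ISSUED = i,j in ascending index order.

ISSUED = 3

t=0 i0&i1:mul;add ; 2-wide
t=1 i2:and ; WAW r2
t=2 i3:ld ; no-port MEM/MEM
t=3 i4&i5:st;mulh ; 2-wide
t=4 i6:or ; RAW r0
t=5 i7:beq ; tail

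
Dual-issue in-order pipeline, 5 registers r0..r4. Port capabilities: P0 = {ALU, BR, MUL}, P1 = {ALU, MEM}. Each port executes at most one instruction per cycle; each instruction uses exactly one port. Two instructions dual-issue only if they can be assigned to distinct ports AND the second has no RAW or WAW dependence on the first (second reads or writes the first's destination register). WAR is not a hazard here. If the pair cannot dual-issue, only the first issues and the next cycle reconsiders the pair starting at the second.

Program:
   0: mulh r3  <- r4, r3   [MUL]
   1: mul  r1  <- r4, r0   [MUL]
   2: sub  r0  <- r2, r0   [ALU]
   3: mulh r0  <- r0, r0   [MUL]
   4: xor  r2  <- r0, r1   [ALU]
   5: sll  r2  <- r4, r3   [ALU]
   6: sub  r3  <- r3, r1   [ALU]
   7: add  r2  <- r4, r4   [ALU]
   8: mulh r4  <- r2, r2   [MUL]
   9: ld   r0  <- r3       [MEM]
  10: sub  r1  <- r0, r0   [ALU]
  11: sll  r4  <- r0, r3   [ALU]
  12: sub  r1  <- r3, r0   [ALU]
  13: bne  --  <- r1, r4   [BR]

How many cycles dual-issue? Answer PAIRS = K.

  cy0 -> i0 (mulh.MUL) no-port MUL/MUL
  cy1 -> i1,i2 (mul.MUL/sub.ALU) 2-wide
  cy2 -> i3 (mulh.MUL) RAW r0
  cy3 -> i4 (xor.ALU) WAW r2
  cy4 -> i5,i6 (sll.ALU/sub.ALU) 2-wide
  cy5 -> i7 (add.ALU) RAW r2
  cy6 -> i8,i9 (mulh.MUL/ld.MEM) 2-wide
  cy7 -> i10,i11 (sub.ALU/sll.ALU) 2-wide
  cy8 -> i12 (sub.ALU) RAW r1
  cy9 -> i13 (bne.BR) tail

PAIRS = 4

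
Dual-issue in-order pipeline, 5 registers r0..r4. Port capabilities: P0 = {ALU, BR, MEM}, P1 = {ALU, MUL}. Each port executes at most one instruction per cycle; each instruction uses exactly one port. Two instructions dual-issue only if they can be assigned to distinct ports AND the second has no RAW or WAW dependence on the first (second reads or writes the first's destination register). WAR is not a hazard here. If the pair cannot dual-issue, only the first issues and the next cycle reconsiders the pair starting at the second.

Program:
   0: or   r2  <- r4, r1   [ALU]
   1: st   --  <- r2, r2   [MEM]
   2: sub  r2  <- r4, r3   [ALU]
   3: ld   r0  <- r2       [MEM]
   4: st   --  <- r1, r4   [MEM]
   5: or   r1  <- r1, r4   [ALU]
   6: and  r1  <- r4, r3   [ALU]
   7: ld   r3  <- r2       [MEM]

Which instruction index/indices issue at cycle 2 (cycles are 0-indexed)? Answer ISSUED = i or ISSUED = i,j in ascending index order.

ISSUED = 3

#0 head=0: or.ALU i0 RAW r2
#1 head=1: st.MEM+sub.ALU i1+i2 pair
#2 head=3: ld.MEM i3 no-port MEM/MEM
#3 head=4: st.MEM+or.ALU i4+i5 pair
#4 head=6: and.ALU+ld.MEM i6+i7 pair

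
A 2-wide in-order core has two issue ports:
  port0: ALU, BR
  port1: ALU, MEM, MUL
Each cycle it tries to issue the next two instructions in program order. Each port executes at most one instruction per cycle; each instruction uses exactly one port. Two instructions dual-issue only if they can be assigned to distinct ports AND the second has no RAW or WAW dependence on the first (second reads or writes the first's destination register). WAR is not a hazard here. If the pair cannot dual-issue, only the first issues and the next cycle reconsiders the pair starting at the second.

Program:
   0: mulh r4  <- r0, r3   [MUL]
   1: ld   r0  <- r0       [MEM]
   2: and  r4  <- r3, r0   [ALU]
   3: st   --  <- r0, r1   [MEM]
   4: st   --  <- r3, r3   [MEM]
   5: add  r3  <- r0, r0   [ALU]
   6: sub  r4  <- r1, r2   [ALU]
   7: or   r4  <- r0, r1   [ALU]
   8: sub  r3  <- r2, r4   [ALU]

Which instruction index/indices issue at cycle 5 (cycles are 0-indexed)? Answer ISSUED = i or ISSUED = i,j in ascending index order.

#0 head=0: mulh.MUL i0 no-port MUL/MEM
#1 head=1: ld.MEM i1 RAW r0
#2 head=2: and.ALU;st.MEM i2+i3 pair
#3 head=4: st.MEM;add.ALU i4+i5 pair
#4 head=6: sub.ALU i6 WAW r4
#5 head=7: or.ALU i7 RAW r4
#6 head=8: sub.ALU i8 tail

ISSUED = 7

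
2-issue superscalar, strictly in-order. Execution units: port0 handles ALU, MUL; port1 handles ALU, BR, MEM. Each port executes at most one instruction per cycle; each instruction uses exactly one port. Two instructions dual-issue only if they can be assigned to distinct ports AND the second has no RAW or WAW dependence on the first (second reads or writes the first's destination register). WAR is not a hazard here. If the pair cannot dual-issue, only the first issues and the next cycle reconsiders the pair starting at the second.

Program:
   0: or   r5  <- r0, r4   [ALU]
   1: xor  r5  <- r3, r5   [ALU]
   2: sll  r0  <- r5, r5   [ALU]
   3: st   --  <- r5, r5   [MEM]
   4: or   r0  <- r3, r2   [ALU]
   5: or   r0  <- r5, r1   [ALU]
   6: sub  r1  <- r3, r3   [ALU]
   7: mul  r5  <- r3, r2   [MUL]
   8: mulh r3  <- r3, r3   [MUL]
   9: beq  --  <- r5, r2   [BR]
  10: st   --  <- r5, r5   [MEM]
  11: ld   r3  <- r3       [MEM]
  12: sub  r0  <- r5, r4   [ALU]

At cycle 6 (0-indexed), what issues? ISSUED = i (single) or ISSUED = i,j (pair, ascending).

ISSUED = 8,9

t=0 i0:or.ALU ; RAW+WAW r5
t=1 i1:xor.ALU ; RAW r5
t=2 i2+i3:sll.ALU;st.MEM ; pair
t=3 i4:or.ALU ; WAW r0
t=4 i5+i6:or.ALU;sub.ALU ; pair
t=5 i7:mul.MUL ; no-port MUL/MUL
t=6 i8+i9:mulh.MUL;beq.BR ; pair
t=7 i10:st.MEM ; no-port MEM/MEM
t=8 i11+i12:ld.MEM;sub.ALU ; pair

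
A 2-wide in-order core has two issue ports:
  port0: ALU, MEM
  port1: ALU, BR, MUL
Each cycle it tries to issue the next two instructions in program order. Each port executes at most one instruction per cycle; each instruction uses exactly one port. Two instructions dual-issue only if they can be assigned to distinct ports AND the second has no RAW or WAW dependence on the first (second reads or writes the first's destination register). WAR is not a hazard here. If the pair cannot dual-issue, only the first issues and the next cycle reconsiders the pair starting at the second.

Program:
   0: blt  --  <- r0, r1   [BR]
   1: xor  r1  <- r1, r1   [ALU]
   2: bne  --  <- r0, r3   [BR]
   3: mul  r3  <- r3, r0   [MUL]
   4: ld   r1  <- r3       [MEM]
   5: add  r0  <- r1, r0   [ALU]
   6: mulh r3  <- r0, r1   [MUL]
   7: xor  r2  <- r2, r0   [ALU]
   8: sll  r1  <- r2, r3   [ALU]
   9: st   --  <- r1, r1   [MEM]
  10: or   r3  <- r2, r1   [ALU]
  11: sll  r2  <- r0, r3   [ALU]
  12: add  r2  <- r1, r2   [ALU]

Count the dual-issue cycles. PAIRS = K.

t=0 i0+i1:blt;xor ; 2-wide
t=1 i2:bne ; no-port BR/MUL
t=2 i3:mul ; RAW r3
t=3 i4:ld ; RAW r1
t=4 i5:add ; RAW r0
t=5 i6+i7:mulh;xor ; 2-wide
t=6 i8:sll ; RAW r1
t=7 i9+i10:st;or ; 2-wide
t=8 i11:sll ; RAW+WAW r2
t=9 i12:add ; tail

PAIRS = 3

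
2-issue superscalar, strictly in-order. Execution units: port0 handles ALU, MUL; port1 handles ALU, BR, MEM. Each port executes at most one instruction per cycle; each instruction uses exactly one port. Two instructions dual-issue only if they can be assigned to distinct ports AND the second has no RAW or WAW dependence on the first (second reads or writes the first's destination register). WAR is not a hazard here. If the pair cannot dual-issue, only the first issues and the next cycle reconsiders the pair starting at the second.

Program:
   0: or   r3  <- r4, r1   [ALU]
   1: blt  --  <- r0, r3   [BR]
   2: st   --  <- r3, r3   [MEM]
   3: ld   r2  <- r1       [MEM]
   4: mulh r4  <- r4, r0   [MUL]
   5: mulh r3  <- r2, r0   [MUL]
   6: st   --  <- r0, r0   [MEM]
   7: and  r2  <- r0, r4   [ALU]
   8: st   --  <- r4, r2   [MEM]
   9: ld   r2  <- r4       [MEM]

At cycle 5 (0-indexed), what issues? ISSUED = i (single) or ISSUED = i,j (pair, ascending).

ISSUED = 7

t=0 i0:or ; RAW r3
t=1 i1:blt ; no-port BR/MEM
t=2 i2:st ; no-port MEM/MEM
t=3 i3,i4:ld mulh ; dual
t=4 i5,i6:mulh st ; dual
t=5 i7:and ; RAW r2
t=6 i8:st ; no-port MEM/MEM
t=7 i9:ld ; tail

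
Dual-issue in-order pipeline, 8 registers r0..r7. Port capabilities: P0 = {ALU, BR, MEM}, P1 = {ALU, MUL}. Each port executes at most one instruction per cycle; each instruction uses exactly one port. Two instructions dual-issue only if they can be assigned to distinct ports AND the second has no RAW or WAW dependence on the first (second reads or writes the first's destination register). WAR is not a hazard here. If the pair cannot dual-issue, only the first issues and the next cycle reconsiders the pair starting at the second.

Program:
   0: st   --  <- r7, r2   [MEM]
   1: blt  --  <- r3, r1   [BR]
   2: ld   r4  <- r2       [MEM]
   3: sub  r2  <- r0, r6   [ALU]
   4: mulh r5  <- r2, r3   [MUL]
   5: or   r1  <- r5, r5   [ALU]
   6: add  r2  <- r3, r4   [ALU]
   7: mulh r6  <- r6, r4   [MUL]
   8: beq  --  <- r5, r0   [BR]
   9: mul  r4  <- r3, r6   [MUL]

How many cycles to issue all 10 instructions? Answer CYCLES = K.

CYCLES = 7

#0 head=0: st i0 no-port MEM/BR
#1 head=1: blt i1 no-port BR/MEM
#2 head=2: ld;sub i2+i3 2-wide
#3 head=4: mulh i4 RAW r5
#4 head=5: or;add i5+i6 2-wide
#5 head=7: mulh;beq i7+i8 2-wide
#6 head=9: mul i9 tail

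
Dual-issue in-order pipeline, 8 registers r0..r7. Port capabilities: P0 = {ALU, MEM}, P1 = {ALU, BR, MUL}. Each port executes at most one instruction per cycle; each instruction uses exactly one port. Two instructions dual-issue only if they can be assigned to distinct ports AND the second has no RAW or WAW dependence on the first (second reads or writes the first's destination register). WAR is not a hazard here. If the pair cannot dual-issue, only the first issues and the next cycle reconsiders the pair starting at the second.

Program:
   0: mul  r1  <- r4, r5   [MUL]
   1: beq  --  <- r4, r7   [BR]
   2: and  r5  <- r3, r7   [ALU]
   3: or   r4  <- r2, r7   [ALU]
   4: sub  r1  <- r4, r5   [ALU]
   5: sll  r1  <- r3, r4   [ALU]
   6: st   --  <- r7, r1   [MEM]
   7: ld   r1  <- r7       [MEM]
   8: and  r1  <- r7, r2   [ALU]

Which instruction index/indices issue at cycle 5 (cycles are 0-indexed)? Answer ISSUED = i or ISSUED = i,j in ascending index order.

[0] i0  mul.MUL  -- no-port MUL/BR
[1] i1&i2  beq.BR;and.ALU  -- pair
[2] i3  or.ALU  -- RAW r4
[3] i4  sub.ALU  -- WAW r1
[4] i5  sll.ALU  -- RAW r1
[5] i6  st.MEM  -- no-port MEM/MEM
[6] i7  ld.MEM  -- WAW r1
[7] i8  and.ALU  -- tail

ISSUED = 6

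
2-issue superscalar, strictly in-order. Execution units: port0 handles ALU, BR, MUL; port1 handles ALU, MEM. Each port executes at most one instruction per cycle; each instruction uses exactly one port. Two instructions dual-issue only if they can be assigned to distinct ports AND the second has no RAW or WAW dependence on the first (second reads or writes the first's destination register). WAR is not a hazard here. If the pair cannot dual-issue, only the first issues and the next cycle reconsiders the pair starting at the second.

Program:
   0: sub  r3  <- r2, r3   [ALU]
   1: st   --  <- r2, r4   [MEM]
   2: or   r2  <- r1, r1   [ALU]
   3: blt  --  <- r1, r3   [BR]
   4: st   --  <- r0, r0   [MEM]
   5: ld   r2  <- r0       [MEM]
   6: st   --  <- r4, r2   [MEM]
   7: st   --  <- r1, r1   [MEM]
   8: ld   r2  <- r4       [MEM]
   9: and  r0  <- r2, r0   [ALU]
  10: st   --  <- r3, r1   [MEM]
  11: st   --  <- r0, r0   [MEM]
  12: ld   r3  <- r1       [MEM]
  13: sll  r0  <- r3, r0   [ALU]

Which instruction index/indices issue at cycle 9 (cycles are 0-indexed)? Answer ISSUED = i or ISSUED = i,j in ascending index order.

0. sub.ALU;st.MEM @i0&i1  | pair
1. or.ALU;blt.BR @i2&i3  | pair
2. st.MEM @i4  | no-port MEM/MEM
3. ld.MEM @i5  | no-port MEM/MEM
4. st.MEM @i6  | no-port MEM/MEM
5. st.MEM @i7  | no-port MEM/MEM
6. ld.MEM @i8  | RAW r2
7. and.ALU;st.MEM @i9&i10  | pair
8. st.MEM @i11  | no-port MEM/MEM
9. ld.MEM @i12  | RAW r3
10. sll.ALU @i13  | tail

ISSUED = 12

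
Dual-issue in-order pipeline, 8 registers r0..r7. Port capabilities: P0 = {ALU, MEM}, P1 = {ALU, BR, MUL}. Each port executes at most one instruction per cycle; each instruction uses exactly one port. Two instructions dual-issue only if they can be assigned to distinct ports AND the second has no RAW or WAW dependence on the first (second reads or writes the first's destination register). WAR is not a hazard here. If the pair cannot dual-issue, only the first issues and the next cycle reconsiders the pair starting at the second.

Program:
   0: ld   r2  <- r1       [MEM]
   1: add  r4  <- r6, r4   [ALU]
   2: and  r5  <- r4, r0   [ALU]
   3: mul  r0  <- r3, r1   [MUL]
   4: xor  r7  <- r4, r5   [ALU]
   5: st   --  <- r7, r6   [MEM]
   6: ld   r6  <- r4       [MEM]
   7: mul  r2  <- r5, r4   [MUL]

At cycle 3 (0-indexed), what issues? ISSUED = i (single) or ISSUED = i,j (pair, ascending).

ISSUED = 5

[0] i0&i1  ld.MEM/add.ALU  -- 2-wide
[1] i2&i3  and.ALU/mul.MUL  -- 2-wide
[2] i4  xor.ALU  -- RAW r7
[3] i5  st.MEM  -- no-port MEM/MEM
[4] i6&i7  ld.MEM/mul.MUL  -- 2-wide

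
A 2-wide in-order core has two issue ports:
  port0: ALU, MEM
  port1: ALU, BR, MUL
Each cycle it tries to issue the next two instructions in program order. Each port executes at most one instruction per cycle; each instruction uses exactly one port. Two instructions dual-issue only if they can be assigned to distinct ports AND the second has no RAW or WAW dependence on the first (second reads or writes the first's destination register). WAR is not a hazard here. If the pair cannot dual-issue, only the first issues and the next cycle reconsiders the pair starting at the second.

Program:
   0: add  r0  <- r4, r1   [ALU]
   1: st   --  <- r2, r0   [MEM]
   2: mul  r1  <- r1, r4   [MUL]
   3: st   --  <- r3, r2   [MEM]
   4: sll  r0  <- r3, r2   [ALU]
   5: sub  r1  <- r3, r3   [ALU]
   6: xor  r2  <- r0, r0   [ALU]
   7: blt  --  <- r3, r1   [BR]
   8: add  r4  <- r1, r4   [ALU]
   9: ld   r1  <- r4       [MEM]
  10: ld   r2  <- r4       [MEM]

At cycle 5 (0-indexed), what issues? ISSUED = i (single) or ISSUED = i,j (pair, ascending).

ISSUED = 9

#0 head=0: add i0 RAW r0
#1 head=1: st+mul i1+i2 2-wide
#2 head=3: st+sll i3+i4 2-wide
#3 head=5: sub+xor i5+i6 2-wide
#4 head=7: blt+add i7+i8 2-wide
#5 head=9: ld i9 no-port MEM/MEM
#6 head=10: ld i10 tail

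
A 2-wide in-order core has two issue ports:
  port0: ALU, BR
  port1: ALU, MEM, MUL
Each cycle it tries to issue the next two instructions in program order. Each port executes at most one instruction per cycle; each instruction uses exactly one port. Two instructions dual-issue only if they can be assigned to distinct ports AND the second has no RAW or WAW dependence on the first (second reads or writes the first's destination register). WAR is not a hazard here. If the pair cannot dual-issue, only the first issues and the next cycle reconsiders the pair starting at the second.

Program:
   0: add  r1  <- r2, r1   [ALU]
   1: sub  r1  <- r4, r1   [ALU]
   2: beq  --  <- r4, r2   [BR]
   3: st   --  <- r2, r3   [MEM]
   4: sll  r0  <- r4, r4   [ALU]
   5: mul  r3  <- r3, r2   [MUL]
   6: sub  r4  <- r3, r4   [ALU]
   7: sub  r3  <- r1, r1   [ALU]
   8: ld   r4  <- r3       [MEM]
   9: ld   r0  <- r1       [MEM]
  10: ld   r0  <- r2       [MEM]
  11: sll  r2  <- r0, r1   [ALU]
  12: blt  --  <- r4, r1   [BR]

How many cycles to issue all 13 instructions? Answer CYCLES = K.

CYCLES = 9

[0] i0  add  -- RAW+WAW r1
[1] i1,i2  sub+beq  -- dual
[2] i3,i4  st+sll  -- dual
[3] i5  mul  -- RAW r3
[4] i6,i7  sub+sub  -- dual
[5] i8  ld  -- no-port MEM/MEM
[6] i9  ld  -- no-port MEM/MEM
[7] i10  ld  -- RAW r0
[8] i11,i12  sll+blt  -- dual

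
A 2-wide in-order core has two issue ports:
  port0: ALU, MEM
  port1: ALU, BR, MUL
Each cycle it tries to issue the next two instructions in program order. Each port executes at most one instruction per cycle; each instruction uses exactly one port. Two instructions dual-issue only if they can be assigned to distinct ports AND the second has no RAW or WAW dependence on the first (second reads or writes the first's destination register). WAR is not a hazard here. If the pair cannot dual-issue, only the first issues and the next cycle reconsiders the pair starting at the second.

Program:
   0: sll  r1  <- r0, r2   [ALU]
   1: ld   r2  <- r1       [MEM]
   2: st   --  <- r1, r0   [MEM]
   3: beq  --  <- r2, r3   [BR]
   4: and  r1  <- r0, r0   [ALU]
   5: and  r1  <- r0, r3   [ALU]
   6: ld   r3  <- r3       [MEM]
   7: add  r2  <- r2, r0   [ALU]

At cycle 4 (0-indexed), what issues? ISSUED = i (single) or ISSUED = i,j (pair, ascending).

ISSUED = 5,6

t=0 i0:sll.ALU ; RAW r1
t=1 i1:ld.MEM ; no-port MEM/MEM
t=2 i2,i3:st.MEM;beq.BR ; 2-wide
t=3 i4:and.ALU ; WAW r1
t=4 i5,i6:and.ALU;ld.MEM ; 2-wide
t=5 i7:add.ALU ; tail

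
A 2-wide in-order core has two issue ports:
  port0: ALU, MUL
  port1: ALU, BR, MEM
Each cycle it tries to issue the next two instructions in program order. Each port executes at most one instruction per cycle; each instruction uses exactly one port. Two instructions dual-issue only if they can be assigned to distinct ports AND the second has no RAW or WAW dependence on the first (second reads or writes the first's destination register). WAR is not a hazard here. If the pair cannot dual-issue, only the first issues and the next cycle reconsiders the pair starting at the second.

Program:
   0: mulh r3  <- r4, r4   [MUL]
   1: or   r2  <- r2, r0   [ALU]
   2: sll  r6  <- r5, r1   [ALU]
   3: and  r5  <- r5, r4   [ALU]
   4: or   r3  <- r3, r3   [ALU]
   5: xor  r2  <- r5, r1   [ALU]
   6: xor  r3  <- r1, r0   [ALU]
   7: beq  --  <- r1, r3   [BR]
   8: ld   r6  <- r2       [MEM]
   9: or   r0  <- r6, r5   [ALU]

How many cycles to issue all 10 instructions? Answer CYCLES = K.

CYCLES = 7

[0] i0/i1  mulh+or  -- 2-wide
[1] i2/i3  sll+and  -- 2-wide
[2] i4/i5  or+xor  -- 2-wide
[3] i6  xor  -- RAW r3
[4] i7  beq  -- no-port BR/MEM
[5] i8  ld  -- RAW r6
[6] i9  or  -- tail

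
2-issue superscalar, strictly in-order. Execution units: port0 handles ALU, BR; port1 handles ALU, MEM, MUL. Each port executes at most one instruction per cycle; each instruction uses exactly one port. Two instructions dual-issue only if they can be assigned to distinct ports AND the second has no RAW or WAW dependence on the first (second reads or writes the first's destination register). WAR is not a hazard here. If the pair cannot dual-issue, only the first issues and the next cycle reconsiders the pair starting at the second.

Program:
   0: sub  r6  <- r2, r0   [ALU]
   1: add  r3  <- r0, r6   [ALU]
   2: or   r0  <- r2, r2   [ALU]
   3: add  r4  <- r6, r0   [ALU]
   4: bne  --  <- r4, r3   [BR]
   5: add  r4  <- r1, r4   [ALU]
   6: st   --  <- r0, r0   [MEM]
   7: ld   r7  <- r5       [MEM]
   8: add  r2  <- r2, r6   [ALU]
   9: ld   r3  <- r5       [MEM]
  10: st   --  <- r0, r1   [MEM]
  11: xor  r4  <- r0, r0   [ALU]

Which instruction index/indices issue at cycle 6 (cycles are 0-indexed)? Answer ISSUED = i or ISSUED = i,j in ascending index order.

ISSUED = 9

c0: i0 sub  RAW r6
c1: i1/i2 add or  dual
c2: i3 add  RAW r4
c3: i4/i5 bne add  dual
c4: i6 st  no-port MEM/MEM
c5: i7/i8 ld add  dual
c6: i9 ld  no-port MEM/MEM
c7: i10/i11 st xor  dual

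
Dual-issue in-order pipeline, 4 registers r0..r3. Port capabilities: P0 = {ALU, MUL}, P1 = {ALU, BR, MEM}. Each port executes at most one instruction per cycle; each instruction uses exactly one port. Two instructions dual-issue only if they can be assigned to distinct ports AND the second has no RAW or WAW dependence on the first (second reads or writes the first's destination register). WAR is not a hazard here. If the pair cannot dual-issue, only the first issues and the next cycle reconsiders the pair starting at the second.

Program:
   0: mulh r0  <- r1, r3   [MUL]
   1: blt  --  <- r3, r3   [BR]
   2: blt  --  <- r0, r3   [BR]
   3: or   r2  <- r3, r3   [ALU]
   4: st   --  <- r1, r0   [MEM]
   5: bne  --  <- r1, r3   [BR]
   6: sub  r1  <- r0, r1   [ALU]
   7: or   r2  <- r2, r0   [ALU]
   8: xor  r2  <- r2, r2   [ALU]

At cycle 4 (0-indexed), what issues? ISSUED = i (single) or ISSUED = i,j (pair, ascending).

#0 head=0: mulh+blt i0/i1 dual
#1 head=2: blt+or i2/i3 dual
#2 head=4: st i4 no-port MEM/BR
#3 head=5: bne+sub i5/i6 dual
#4 head=7: or i7 RAW+WAW r2
#5 head=8: xor i8 tail

ISSUED = 7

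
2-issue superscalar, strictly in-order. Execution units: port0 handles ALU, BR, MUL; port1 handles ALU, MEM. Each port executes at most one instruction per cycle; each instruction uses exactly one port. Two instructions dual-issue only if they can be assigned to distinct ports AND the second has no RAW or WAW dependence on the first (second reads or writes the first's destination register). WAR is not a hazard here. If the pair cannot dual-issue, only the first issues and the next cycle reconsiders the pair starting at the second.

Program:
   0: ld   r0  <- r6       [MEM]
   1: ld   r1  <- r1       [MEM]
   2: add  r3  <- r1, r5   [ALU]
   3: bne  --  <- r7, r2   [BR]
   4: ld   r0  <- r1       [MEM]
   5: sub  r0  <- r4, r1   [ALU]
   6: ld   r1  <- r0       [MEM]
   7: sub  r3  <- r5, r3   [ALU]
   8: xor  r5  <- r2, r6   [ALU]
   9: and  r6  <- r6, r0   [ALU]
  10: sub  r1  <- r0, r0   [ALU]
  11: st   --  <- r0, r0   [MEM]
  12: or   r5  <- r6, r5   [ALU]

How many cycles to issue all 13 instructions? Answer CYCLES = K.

t=0 i0:ld ; no-port MEM/MEM
t=1 i1:ld ; RAW r1
t=2 i2/i3:add;bne ; 2-wide
t=3 i4:ld ; WAW r0
t=4 i5:sub ; RAW r0
t=5 i6/i7:ld;sub ; 2-wide
t=6 i8/i9:xor;and ; 2-wide
t=7 i10/i11:sub;st ; 2-wide
t=8 i12:or ; tail

CYCLES = 9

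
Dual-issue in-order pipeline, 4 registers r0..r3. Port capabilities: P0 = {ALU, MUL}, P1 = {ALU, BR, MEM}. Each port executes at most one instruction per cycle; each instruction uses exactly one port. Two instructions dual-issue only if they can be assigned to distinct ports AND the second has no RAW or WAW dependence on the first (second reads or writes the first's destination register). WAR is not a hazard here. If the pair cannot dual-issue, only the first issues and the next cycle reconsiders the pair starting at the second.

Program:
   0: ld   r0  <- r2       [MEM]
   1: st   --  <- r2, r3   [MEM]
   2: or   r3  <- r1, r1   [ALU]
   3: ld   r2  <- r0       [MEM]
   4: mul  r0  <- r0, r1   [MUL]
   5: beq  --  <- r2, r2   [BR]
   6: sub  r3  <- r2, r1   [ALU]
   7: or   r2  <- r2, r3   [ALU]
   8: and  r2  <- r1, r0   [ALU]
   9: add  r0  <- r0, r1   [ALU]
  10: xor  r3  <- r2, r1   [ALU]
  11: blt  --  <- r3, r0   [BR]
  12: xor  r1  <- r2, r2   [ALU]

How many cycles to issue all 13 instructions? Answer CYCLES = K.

0. ld @i0  | no-port MEM/MEM
1. st+or @i1,i2  | dual
2. ld+mul @i3,i4  | dual
3. beq+sub @i5,i6  | dual
4. or @i7  | WAW r2
5. and+add @i8,i9  | dual
6. xor @i10  | RAW r3
7. blt+xor @i11,i12  | dual

CYCLES = 8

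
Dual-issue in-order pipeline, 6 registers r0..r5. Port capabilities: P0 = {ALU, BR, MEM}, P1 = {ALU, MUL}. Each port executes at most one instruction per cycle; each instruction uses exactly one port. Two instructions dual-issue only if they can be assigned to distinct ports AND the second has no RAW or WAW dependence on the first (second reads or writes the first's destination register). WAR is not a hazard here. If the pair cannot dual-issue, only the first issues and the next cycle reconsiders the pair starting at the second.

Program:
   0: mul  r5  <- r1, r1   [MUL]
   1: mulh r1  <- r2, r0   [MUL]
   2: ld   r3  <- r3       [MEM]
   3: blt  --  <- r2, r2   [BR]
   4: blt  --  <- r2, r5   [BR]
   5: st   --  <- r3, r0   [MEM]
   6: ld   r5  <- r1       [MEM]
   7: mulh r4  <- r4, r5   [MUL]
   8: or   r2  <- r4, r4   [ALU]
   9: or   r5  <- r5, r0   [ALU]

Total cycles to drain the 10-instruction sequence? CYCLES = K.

CYCLES = 8

  cy0 -> i0 (mul) no-port MUL/MUL
  cy1 -> i1/i2 (mulh;ld) pair
  cy2 -> i3 (blt) no-port BR/BR
  cy3 -> i4 (blt) no-port BR/MEM
  cy4 -> i5 (st) no-port MEM/MEM
  cy5 -> i6 (ld) RAW r5
  cy6 -> i7 (mulh) RAW r4
  cy7 -> i8/i9 (or;or) pair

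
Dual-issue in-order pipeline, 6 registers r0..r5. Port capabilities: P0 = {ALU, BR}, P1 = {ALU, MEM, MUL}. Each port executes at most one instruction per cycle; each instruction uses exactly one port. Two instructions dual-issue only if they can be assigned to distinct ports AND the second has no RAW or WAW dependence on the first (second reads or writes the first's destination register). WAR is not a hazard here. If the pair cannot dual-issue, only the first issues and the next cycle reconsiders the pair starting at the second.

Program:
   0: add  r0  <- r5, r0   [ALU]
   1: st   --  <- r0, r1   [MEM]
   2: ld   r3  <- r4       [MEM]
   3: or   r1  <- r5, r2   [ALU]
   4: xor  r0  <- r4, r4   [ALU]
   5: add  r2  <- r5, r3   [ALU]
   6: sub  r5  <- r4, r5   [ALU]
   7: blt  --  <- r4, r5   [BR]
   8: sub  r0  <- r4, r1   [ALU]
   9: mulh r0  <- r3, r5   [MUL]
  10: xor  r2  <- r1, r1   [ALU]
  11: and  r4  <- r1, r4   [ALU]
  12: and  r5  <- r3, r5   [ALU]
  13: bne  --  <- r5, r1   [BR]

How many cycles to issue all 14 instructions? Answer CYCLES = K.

t=0 i0:add.ALU ; RAW r0
t=1 i1:st.MEM ; no-port MEM/MEM
t=2 i2+i3:ld.MEM or.ALU ; pair
t=3 i4+i5:xor.ALU add.ALU ; pair
t=4 i6:sub.ALU ; RAW r5
t=5 i7+i8:blt.BR sub.ALU ; pair
t=6 i9+i10:mulh.MUL xor.ALU ; pair
t=7 i11+i12:and.ALU and.ALU ; pair
t=8 i13:bne.BR ; tail

CYCLES = 9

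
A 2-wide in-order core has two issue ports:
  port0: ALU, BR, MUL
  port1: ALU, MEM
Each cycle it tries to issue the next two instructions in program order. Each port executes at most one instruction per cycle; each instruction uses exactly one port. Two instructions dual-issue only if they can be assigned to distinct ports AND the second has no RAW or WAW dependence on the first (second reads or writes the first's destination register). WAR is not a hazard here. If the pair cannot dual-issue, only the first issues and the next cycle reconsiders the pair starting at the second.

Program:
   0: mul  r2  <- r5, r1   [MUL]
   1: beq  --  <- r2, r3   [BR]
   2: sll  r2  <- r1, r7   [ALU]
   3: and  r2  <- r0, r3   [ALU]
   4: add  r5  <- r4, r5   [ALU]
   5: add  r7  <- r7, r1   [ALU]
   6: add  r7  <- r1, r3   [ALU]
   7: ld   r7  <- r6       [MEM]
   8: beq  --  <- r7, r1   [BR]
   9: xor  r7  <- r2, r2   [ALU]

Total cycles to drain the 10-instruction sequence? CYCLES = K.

  cy0 -> i0 (mul.MUL) no-port MUL/BR
  cy1 -> i1,i2 (beq.BR/sll.ALU) 2-wide
  cy2 -> i3,i4 (and.ALU/add.ALU) 2-wide
  cy3 -> i5 (add.ALU) WAW r7
  cy4 -> i6 (add.ALU) WAW r7
  cy5 -> i7 (ld.MEM) RAW r7
  cy6 -> i8,i9 (beq.BR/xor.ALU) 2-wide

CYCLES = 7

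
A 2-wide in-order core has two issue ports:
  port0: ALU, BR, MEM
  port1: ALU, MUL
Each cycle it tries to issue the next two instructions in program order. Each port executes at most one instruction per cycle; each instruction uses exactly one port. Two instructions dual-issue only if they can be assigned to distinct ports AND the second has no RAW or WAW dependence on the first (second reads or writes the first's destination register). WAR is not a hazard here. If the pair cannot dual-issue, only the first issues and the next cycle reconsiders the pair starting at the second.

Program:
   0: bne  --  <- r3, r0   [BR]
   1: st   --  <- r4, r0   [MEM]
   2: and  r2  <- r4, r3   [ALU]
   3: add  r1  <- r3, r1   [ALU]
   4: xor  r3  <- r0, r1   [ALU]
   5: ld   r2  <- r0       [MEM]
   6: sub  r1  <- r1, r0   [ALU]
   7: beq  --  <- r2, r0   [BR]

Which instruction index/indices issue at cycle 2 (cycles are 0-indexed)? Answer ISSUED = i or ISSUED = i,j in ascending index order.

ISSUED = 3

[0] i0  bne.BR  -- no-port BR/MEM
[1] i1&i2  st.MEM;and.ALU  -- 2-wide
[2] i3  add.ALU  -- RAW r1
[3] i4&i5  xor.ALU;ld.MEM  -- 2-wide
[4] i6&i7  sub.ALU;beq.BR  -- 2-wide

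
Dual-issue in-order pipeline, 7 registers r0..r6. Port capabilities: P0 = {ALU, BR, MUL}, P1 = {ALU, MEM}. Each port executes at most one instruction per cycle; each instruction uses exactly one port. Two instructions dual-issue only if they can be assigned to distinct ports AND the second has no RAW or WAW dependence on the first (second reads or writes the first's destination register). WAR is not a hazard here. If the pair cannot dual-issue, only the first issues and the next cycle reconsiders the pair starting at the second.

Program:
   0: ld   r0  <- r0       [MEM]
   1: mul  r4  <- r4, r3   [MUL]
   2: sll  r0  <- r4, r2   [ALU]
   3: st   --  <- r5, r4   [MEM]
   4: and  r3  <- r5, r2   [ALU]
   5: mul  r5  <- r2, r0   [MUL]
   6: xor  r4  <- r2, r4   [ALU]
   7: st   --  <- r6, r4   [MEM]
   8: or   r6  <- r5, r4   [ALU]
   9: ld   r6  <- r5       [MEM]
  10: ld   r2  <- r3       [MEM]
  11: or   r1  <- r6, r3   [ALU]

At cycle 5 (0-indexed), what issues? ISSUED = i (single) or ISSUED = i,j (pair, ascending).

ISSUED = 9

t=0 i0/i1:ld mul ; dual
t=1 i2/i3:sll st ; dual
t=2 i4/i5:and mul ; dual
t=3 i6:xor ; RAW r4
t=4 i7/i8:st or ; dual
t=5 i9:ld ; no-port MEM/MEM
t=6 i10/i11:ld or ; dual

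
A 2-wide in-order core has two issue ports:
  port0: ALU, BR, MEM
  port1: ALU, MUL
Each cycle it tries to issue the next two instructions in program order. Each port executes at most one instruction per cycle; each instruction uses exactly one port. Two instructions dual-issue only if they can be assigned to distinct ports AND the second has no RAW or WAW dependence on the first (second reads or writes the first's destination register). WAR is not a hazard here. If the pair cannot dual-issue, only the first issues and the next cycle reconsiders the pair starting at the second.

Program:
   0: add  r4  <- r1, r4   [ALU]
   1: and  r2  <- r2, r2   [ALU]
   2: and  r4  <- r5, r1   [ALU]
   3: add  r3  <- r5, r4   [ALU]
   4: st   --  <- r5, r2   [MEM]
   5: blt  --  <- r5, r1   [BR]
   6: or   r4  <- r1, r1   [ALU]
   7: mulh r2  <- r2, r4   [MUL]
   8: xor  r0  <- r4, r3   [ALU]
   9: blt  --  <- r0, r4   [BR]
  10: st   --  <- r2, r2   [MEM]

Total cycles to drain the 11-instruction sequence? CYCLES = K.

CYCLES = 7

[0] i0&i1  add;and  -- pair
[1] i2  and  -- RAW r4
[2] i3&i4  add;st  -- pair
[3] i5&i6  blt;or  -- pair
[4] i7&i8  mulh;xor  -- pair
[5] i9  blt  -- no-port BR/MEM
[6] i10  st  -- tail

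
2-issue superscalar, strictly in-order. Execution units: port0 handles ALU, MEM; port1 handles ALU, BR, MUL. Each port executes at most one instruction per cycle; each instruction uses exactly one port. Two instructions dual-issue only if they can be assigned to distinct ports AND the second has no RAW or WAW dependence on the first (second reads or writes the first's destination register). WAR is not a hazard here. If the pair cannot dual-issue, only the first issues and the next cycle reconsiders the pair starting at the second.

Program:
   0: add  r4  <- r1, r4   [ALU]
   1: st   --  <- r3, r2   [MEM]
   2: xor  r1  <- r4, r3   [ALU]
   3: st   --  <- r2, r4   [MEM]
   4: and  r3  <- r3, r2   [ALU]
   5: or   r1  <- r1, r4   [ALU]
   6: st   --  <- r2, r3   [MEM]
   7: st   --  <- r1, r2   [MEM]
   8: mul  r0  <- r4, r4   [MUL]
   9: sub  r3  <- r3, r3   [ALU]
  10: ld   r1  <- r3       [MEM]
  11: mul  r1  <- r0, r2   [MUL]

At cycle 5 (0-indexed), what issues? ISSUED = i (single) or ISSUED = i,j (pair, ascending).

  cy0 -> i0&i1 (add.ALU/st.MEM) dual
  cy1 -> i2&i3 (xor.ALU/st.MEM) dual
  cy2 -> i4&i5 (and.ALU/or.ALU) dual
  cy3 -> i6 (st.MEM) no-port MEM/MEM
  cy4 -> i7&i8 (st.MEM/mul.MUL) dual
  cy5 -> i9 (sub.ALU) RAW r3
  cy6 -> i10 (ld.MEM) WAW r1
  cy7 -> i11 (mul.MUL) tail

ISSUED = 9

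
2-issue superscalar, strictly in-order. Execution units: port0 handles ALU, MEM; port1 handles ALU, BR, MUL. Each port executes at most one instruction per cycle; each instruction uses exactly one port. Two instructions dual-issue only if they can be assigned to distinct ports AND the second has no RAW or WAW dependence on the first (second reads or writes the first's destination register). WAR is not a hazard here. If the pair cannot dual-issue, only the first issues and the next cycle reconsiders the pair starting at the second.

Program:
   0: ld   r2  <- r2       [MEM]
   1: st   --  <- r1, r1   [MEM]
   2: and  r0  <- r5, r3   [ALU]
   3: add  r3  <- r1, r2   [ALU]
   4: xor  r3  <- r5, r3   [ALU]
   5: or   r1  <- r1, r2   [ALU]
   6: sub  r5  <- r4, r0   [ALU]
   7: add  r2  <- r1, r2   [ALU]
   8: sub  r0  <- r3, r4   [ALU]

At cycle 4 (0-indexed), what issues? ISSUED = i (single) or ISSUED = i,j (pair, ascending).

#0 head=0: ld.MEM i0 no-port MEM/MEM
#1 head=1: st.MEM;and.ALU i1+i2 2-wide
#2 head=3: add.ALU i3 RAW+WAW r3
#3 head=4: xor.ALU;or.ALU i4+i5 2-wide
#4 head=6: sub.ALU;add.ALU i6+i7 2-wide
#5 head=8: sub.ALU i8 tail

ISSUED = 6,7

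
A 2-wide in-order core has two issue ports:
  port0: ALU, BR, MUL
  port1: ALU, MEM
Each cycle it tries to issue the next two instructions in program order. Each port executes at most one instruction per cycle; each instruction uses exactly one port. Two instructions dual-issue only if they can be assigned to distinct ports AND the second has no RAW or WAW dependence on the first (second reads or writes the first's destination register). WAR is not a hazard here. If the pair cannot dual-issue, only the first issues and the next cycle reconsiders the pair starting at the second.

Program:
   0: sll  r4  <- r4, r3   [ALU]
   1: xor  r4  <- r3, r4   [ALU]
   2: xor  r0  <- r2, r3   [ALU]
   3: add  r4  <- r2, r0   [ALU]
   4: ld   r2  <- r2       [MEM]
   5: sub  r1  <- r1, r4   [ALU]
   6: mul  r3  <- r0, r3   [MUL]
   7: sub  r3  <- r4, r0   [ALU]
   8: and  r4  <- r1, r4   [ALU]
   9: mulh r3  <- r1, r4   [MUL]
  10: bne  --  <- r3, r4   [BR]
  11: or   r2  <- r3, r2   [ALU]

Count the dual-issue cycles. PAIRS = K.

PAIRS = 5

t=0 i0:sll ; RAW+WAW r4
t=1 i1&i2:xor;xor ; pair
t=2 i3&i4:add;ld ; pair
t=3 i5&i6:sub;mul ; pair
t=4 i7&i8:sub;and ; pair
t=5 i9:mulh ; no-port MUL/BR
t=6 i10&i11:bne;or ; pair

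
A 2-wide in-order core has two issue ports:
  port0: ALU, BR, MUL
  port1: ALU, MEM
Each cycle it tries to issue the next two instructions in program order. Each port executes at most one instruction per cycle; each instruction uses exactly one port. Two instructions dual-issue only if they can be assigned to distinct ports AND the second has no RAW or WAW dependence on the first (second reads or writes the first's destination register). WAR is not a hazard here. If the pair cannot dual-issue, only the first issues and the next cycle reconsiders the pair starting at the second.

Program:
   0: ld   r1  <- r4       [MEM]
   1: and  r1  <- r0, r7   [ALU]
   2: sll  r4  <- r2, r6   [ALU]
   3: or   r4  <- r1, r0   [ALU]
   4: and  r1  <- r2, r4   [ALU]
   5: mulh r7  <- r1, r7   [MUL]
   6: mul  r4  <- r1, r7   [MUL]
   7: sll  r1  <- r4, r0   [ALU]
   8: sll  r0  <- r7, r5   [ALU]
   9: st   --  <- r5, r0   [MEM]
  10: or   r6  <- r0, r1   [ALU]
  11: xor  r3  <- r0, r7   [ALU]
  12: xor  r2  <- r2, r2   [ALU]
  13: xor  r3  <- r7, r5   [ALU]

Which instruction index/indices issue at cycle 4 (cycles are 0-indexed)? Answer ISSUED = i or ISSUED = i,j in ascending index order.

ISSUED = 5

#0 head=0: ld.MEM i0 WAW r1
#1 head=1: and.ALU+sll.ALU i1/i2 2-wide
#2 head=3: or.ALU i3 RAW r4
#3 head=4: and.ALU i4 RAW r1
#4 head=5: mulh.MUL i5 no-port MUL/MUL
#5 head=6: mul.MUL i6 RAW r4
#6 head=7: sll.ALU+sll.ALU i7/i8 2-wide
#7 head=9: st.MEM+or.ALU i9/i10 2-wide
#8 head=11: xor.ALU+xor.ALU i11/i12 2-wide
#9 head=13: xor.ALU i13 tail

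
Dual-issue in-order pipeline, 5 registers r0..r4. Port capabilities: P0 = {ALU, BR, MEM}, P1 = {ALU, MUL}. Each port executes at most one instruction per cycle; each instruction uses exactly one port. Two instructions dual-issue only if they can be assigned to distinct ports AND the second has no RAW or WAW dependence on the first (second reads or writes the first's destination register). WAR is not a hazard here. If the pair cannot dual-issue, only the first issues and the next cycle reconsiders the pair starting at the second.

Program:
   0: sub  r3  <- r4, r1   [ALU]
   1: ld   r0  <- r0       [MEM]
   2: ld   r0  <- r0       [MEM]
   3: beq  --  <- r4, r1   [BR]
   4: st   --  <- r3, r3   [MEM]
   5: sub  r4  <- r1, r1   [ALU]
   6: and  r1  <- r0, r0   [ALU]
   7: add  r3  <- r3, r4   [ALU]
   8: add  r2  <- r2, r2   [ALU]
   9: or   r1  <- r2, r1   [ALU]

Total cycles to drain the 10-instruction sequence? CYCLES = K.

CYCLES = 7

  cy0 -> i0/i1 (sub.ALU;ld.MEM) 2-wide
  cy1 -> i2 (ld.MEM) no-port MEM/BR
  cy2 -> i3 (beq.BR) no-port BR/MEM
  cy3 -> i4/i5 (st.MEM;sub.ALU) 2-wide
  cy4 -> i6/i7 (and.ALU;add.ALU) 2-wide
  cy5 -> i8 (add.ALU) RAW r2
  cy6 -> i9 (or.ALU) tail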